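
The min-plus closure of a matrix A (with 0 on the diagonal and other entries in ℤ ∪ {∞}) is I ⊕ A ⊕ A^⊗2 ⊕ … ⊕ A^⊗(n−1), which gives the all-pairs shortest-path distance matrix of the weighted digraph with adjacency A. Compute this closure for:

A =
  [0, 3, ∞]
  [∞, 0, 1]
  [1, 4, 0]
Closure =
  [0, 3, 4]
  [2, 0, 1]
  [1, 4, 0]

This is the Floyd-Warshall all-pairs shortest-path computation. For each intermediate vertex k = 0, 1, …, 2, update dist[i][j] ← min(dist[i][j], dist[i][k] + dist[k][j]). The final matrix gives, for each (i, j), the minimum total weight of any directed path from i to j (possibly empty when i = j).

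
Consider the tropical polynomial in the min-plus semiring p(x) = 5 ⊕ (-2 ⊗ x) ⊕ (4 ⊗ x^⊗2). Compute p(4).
p(4) = 2

A tropical monomial a ⊗ x^⊗i evaluates to a + i · x. Evaluating each term at x = 4:
  Term 0 contributes 5 + 0 · 4 = 5
  Term 1 contributes -2 + 1 · 4 = 2
  Term 2 contributes 4 + 2 · 4 = 12
p(4) = ⊕ of these = min[5, 2, 12] = 2.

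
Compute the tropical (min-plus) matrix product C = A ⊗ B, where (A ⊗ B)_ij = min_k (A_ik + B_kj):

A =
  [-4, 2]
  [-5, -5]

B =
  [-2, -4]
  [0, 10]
A ⊗ B =
  [-6, -8]
  [-7, -9]

Apply the min-plus product entry-by-entry:
  C[0][0] = min over k of (A[0][0] + B[0][0] = -4 + -2 = -6, A[0][1] + B[1][0] = 2 + 0 = 2) = -6 (attained at k = 0)
  C[0][1] = min over k of (A[0][0] + B[0][1] = -4 + -4 = -8, A[0][1] + B[1][1] = 2 + 10 = 12) = -8 (attained at k = 0)
  C[1][0] = min over k of (A[1][0] + B[0][0] = -5 + -2 = -7, A[1][1] + B[1][0] = -5 + 0 = -5) = -7 (attained at k = 0)
  C[1][1] = min over k of (A[1][0] + B[0][1] = -5 + -4 = -9, A[1][1] + B[1][1] = -5 + 10 = 5) = -9 (attained at k = 0)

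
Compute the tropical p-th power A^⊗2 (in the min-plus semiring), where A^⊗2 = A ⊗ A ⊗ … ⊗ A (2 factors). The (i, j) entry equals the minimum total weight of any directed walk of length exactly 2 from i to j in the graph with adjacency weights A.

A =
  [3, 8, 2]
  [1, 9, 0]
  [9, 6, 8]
A^⊗2 =
  [6, 8, 5]
  [4, 6, 3]
  [7, 14, 6]

Each entry (A^⊗2)_ij equals the minimum over all length-2 walks i = v_0 → v_1 → … → v_2 = j of Σ_t A[v_t][v_{t+1}]. For example, for (i, j) = (0, 2) we minimise over 3 possible intermediate vertex sequences; the minimum is 5, attained along the walk 0 → 0 → 2.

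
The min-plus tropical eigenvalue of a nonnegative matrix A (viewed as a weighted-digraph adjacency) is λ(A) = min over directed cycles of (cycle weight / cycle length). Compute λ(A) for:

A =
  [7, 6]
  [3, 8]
λ(A) = 9/2

Enumerate directed cycles and compute their means (weight / length). Sample:
  cycle 0 → 0: weight = 7, length = 1, mean = 7/1 ≈ 7.000
  cycle 1 → 1: weight = 8, length = 1, mean = 8/1 ≈ 8.000
  cycle 0 → 1 → 0: weight = 9, length = 2, mean = 9/2 ≈ 4.500
  cycle 1 → 0 → 1: weight = 9, length = 2, mean = 9/2 ≈ 4.500
Minimum mean = 4.500, attained e.g. along the cycle 0 → 1 → 0 with weight 9 and length 2. So λ(A) = 9/2 = 9/2.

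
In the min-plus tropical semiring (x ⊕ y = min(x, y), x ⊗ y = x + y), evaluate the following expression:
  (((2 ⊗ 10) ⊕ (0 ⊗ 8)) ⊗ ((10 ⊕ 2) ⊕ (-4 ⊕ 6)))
(((2 ⊗ 10) ⊕ (0 ⊗ 8)) ⊗ ((10 ⊕ 2) ⊕ (-4 ⊕ 6))) = 4

Expand innermost to outermost. Recall ⊕ takes the minimum of its arguments and ⊗ takes their sum. Working out the expression (((2 ⊗ 10) ⊕ (0 ⊗ 8)) ⊗ ((10 ⊕ 2) ⊕ (-4 ⊕ 6))) gives 4.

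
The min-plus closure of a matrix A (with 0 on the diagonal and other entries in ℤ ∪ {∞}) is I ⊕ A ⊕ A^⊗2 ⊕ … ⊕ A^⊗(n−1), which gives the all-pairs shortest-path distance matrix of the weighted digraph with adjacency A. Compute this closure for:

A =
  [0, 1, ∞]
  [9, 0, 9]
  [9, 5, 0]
Closure =
  [0, 1, 10]
  [9, 0, 9]
  [9, 5, 0]

This is the Floyd-Warshall all-pairs shortest-path computation. For each intermediate vertex k = 0, 1, …, 2, update dist[i][j] ← min(dist[i][j], dist[i][k] + dist[k][j]). The final matrix gives, for each (i, j), the minimum total weight of any directed path from i to j (possibly empty when i = j).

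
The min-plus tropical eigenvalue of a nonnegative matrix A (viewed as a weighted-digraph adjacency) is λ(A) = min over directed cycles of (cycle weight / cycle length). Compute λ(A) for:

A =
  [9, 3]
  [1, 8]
λ(A) = 2

Enumerate directed cycles and compute their means (weight / length). Sample:
  cycle 0 → 0: weight = 9, length = 1, mean = 9/1 ≈ 9.000
  cycle 1 → 1: weight = 8, length = 1, mean = 8/1 ≈ 8.000
  cycle 0 → 1 → 0: weight = 4, length = 2, mean = 4/2 ≈ 2.000
  cycle 1 → 0 → 1: weight = 4, length = 2, mean = 4/2 ≈ 2.000
Minimum mean = 2.000, attained e.g. along the cycle 0 → 1 → 0 with weight 4 and length 2. So λ(A) = 4/2 = 2.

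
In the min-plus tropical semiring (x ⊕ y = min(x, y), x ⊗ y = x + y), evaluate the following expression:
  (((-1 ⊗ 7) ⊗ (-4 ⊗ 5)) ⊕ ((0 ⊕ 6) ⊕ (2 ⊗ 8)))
(((-1 ⊗ 7) ⊗ (-4 ⊗ 5)) ⊕ ((0 ⊕ 6) ⊕ (2 ⊗ 8))) = 0

Expand innermost to outermost. Recall ⊕ takes the minimum of its arguments and ⊗ takes their sum. Working out the expression (((-1 ⊗ 7) ⊗ (-4 ⊗ 5)) ⊕ ((0 ⊕ 6) ⊕ (2 ⊗ 8))) gives 0.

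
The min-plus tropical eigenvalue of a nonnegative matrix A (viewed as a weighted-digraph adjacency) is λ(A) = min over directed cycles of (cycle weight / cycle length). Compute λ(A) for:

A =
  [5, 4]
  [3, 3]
λ(A) = 3

Enumerate directed cycles and compute their means (weight / length). Sample:
  cycle 0 → 0: weight = 5, length = 1, mean = 5/1 ≈ 5.000
  cycle 1 → 1: weight = 3, length = 1, mean = 3/1 ≈ 3.000
  cycle 0 → 1 → 0: weight = 7, length = 2, mean = 7/2 ≈ 3.500
  cycle 1 → 0 → 1: weight = 7, length = 2, mean = 7/2 ≈ 3.500
Minimum mean = 3.000, attained e.g. along the cycle 1 → 1 with weight 3 and length 1. So λ(A) = 3/1 = 3.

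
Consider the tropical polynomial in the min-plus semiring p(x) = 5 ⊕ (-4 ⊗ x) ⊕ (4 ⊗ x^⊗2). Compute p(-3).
p(-3) = -7

A tropical monomial a ⊗ x^⊗i evaluates to a + i · x. Evaluating each term at x = -3:
  Term 0 contributes 5 + 0 · -3 = 5
  Term 1 contributes -4 + 1 · -3 = -7
  Term 2 contributes 4 + 2 · -3 = -2
p(-3) = ⊕ of these = min[5, -7, -2] = -7.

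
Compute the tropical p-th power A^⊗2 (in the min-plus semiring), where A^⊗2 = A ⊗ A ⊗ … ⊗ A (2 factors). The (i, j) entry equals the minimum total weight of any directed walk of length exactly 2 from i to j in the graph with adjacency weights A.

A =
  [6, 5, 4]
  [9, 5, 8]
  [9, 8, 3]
A^⊗2 =
  [12, 10, 7]
  [14, 10, 11]
  [12, 11, 6]

Each entry (A^⊗2)_ij equals the minimum over all length-2 walks i = v_0 → v_1 → … → v_2 = j of Σ_t A[v_t][v_{t+1}]. For example, for (i, j) = (0, 2) we minimise over 3 possible intermediate vertex sequences; the minimum is 7, attained along the walk 0 → 2 → 2.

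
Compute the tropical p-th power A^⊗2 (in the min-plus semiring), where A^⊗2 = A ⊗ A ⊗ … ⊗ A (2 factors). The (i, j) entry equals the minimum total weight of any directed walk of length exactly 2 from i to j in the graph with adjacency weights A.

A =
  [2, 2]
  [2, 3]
A^⊗2 =
  [4, 4]
  [4, 4]

Each entry (A^⊗2)_ij equals the minimum over all length-2 walks i = v_0 → v_1 → … → v_2 = j of Σ_t A[v_t][v_{t+1}]. For example, for (i, j) = (0, 1) we minimise over 2 possible intermediate vertex sequences; the minimum is 4, attained along the walk 0 → 0 → 1.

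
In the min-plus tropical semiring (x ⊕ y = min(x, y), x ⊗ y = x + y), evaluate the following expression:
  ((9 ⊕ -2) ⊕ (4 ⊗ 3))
((9 ⊕ -2) ⊕ (4 ⊗ 3)) = -2

Expand innermost to outermost. Recall ⊕ takes the minimum of its arguments and ⊗ takes their sum. Working out the expression ((9 ⊕ -2) ⊕ (4 ⊗ 3)) gives -2.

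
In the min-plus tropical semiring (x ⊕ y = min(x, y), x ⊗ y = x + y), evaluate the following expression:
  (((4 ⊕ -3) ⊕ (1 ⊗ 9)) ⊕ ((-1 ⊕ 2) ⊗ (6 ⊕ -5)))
(((4 ⊕ -3) ⊕ (1 ⊗ 9)) ⊕ ((-1 ⊕ 2) ⊗ (6 ⊕ -5))) = -6

Expand innermost to outermost. Recall ⊕ takes the minimum of its arguments and ⊗ takes their sum. Working out the expression (((4 ⊕ -3) ⊕ (1 ⊗ 9)) ⊕ ((-1 ⊕ 2) ⊗ (6 ⊕ -5))) gives -6.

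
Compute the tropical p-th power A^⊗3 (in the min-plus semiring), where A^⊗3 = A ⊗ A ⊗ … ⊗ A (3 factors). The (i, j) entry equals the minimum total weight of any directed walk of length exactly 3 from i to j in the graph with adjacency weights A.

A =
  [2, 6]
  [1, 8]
A^⊗3 =
  [6, 10]
  [5, 9]

Each entry (A^⊗3)_ij equals the minimum over all length-3 walks i = v_0 → v_1 → … → v_3 = j of Σ_t A[v_t][v_{t+1}]. For example, for (i, j) = (0, 1) we minimise over 4 possible intermediate vertex sequences; the minimum is 10, attained along the walk 0 → 0 → 0 → 1.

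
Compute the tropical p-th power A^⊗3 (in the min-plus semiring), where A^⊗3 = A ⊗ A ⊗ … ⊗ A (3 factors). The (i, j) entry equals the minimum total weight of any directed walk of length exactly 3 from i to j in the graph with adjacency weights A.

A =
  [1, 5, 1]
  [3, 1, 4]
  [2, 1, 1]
A^⊗3 =
  [3, 3, 3]
  [5, 3, 5]
  [4, 3, 3]

Each entry (A^⊗3)_ij equals the minimum over all length-3 walks i = v_0 → v_1 → … → v_3 = j of Σ_t A[v_t][v_{t+1}]. For example, for (i, j) = (0, 2) we minimise over 9 possible intermediate vertex sequences; the minimum is 3, attained along the walk 0 → 0 → 0 → 2.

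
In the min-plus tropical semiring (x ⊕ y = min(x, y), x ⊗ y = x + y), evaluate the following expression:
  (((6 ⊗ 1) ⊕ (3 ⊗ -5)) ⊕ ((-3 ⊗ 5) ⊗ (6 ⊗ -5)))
(((6 ⊗ 1) ⊕ (3 ⊗ -5)) ⊕ ((-3 ⊗ 5) ⊗ (6 ⊗ -5))) = -2

Expand innermost to outermost. Recall ⊕ takes the minimum of its arguments and ⊗ takes their sum. Working out the expression (((6 ⊗ 1) ⊕ (3 ⊗ -5)) ⊕ ((-3 ⊗ 5) ⊗ (6 ⊗ -5))) gives -2.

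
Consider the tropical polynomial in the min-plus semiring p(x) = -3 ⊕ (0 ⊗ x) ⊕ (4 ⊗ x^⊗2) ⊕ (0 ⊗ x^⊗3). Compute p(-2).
p(-2) = -6

A tropical monomial a ⊗ x^⊗i evaluates to a + i · x. Evaluating each term at x = -2:
  Term 0 contributes -3 + 0 · -2 = -3
  Term 1 contributes 0 + 1 · -2 = -2
  Term 2 contributes 4 + 2 · -2 = 0
  Term 3 contributes 0 + 3 · -2 = -6
p(-2) = ⊕ of these = min[-3, -2, 0, -6] = -6.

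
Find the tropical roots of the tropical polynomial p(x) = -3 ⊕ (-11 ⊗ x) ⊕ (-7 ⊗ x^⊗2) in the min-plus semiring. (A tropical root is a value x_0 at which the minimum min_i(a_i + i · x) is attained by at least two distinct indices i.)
Roots: {-4, 8}

Each tropical root is a break point of the lower envelope of the lines y = a_i + i · x (there are 3 lines, with slopes 0, 1, ..., 2). Only the lines that attain the minimum somewhere contribute to roots; other lines are dominated. Here the surviving (envelope) indices are i = 2, i = 1, i = 0.
Intersections between consecutive envelope lines give the roots: for adjacent envelope indices i < j the intersection is x = (a_i − a_j) / (j − i). Reading off the sorted break points: {-4, 8}.
Verification: at each break x_0, at least two indices attain the minimum of min_i(a_i + i · x_0).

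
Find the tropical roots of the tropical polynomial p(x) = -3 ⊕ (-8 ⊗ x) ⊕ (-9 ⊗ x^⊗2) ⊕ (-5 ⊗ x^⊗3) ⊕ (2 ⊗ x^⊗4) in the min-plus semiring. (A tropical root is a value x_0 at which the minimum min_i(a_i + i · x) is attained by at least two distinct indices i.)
Roots: {-7, -4, 1, 5}

Each tropical root is a break point of the lower envelope of the lines y = a_i + i · x (there are 5 lines, with slopes 0, 1, ..., 4). Only the lines that attain the minimum somewhere contribute to roots; other lines are dominated. Here the surviving (envelope) indices are i = 4, i = 3, i = 2, i = 1, i = 0.
Intersections between consecutive envelope lines give the roots: for adjacent envelope indices i < j the intersection is x = (a_i − a_j) / (j − i). Reading off the sorted break points: {-7, -4, 1, 5}.
Verification: at each break x_0, at least two indices attain the minimum of min_i(a_i + i · x_0).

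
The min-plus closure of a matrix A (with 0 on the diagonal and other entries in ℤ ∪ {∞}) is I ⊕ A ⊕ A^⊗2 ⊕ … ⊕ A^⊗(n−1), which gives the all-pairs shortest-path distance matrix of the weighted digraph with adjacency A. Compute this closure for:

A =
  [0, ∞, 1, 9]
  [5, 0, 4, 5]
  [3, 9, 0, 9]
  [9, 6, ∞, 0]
Closure =
  [0, 10, 1, 9]
  [5, 0, 4, 5]
  [3, 9, 0, 9]
  [9, 6, 10, 0]

This is the Floyd-Warshall all-pairs shortest-path computation. For each intermediate vertex k = 0, 1, …, 3, update dist[i][j] ← min(dist[i][j], dist[i][k] + dist[k][j]). The final matrix gives, for each (i, j), the minimum total weight of any directed path from i to j (possibly empty when i = j).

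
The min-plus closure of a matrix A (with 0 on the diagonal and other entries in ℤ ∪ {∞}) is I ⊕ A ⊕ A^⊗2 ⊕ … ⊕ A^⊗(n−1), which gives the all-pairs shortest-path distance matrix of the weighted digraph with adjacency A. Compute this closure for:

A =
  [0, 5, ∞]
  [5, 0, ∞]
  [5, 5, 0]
Closure =
  [0, 5, ∞]
  [5, 0, ∞]
  [5, 5, 0]

This is the Floyd-Warshall all-pairs shortest-path computation. For each intermediate vertex k = 0, 1, …, 2, update dist[i][j] ← min(dist[i][j], dist[i][k] + dist[k][j]). The final matrix gives, for each (i, j), the minimum total weight of any directed path from i to j (possibly empty when i = j).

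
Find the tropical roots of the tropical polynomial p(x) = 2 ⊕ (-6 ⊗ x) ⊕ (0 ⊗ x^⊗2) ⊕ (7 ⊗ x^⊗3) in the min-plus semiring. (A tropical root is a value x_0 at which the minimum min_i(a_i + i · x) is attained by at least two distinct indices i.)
Roots: {-7, -6, 8}

Each tropical root is a break point of the lower envelope of the lines y = a_i + i · x (there are 4 lines, with slopes 0, 1, ..., 3). Only the lines that attain the minimum somewhere contribute to roots; other lines are dominated. Here the surviving (envelope) indices are i = 3, i = 2, i = 1, i = 0.
Intersections between consecutive envelope lines give the roots: for adjacent envelope indices i < j the intersection is x = (a_i − a_j) / (j − i). Reading off the sorted break points: {-7, -6, 8}.
Verification: at each break x_0, at least two indices attain the minimum of min_i(a_i + i · x_0).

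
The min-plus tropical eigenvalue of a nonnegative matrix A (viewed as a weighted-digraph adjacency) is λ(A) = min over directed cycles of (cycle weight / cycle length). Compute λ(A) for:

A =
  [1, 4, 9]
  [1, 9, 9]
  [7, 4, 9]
λ(A) = 1

Enumerate directed cycles and compute their means (weight / length). Sample:
  cycle 0 → 0: weight = 1, length = 1, mean = 1/1 ≈ 1.000
  cycle 1 → 1: weight = 9, length = 1, mean = 9/1 ≈ 9.000
  cycle 2 → 2: weight = 9, length = 1, mean = 9/1 ≈ 9.000
  cycle 0 → 1 → 0: weight = 5, length = 2, mean = 5/2 ≈ 2.500
  cycle 0 → 2 → 0: weight = 16, length = 2, mean = 16/2 ≈ 8.000
  cycle 1 → 0 → 1: weight = 5, length = 2, mean = 5/2 ≈ 2.500
Minimum mean = 1.000, attained e.g. along the cycle 0 → 0 with weight 1 and length 1. So λ(A) = 1/1 = 1.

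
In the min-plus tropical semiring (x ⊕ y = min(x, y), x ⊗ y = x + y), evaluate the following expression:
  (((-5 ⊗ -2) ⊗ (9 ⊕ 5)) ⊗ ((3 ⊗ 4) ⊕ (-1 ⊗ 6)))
(((-5 ⊗ -2) ⊗ (9 ⊕ 5)) ⊗ ((3 ⊗ 4) ⊕ (-1 ⊗ 6))) = 3

Expand innermost to outermost. Recall ⊕ takes the minimum of its arguments and ⊗ takes their sum. Working out the expression (((-5 ⊗ -2) ⊗ (9 ⊕ 5)) ⊗ ((3 ⊗ 4) ⊕ (-1 ⊗ 6))) gives 3.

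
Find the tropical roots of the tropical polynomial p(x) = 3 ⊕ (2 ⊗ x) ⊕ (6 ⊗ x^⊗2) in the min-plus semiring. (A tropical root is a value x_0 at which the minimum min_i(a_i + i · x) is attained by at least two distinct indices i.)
Roots: {-4, 1}

Each tropical root is a break point of the lower envelope of the lines y = a_i + i · x (there are 3 lines, with slopes 0, 1, ..., 2). Only the lines that attain the minimum somewhere contribute to roots; other lines are dominated. Here the surviving (envelope) indices are i = 2, i = 1, i = 0.
Intersections between consecutive envelope lines give the roots: for adjacent envelope indices i < j the intersection is x = (a_i − a_j) / (j − i). Reading off the sorted break points: {-4, 1}.
Verification: at each break x_0, at least two indices attain the minimum of min_i(a_i + i · x_0).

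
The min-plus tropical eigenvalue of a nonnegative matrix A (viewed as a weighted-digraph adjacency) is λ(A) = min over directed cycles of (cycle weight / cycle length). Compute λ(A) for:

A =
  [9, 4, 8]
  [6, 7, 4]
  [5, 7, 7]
λ(A) = 13/3

Enumerate directed cycles and compute their means (weight / length). Sample:
  cycle 0 → 0: weight = 9, length = 1, mean = 9/1 ≈ 9.000
  cycle 1 → 1: weight = 7, length = 1, mean = 7/1 ≈ 7.000
  cycle 2 → 2: weight = 7, length = 1, mean = 7/1 ≈ 7.000
  cycle 0 → 1 → 0: weight = 10, length = 2, mean = 10/2 ≈ 5.000
  cycle 0 → 2 → 0: weight = 13, length = 2, mean = 13/2 ≈ 6.500
  cycle 1 → 0 → 1: weight = 10, length = 2, mean = 10/2 ≈ 5.000
Minimum mean = 4.333, attained e.g. along the cycle 0 → 1 → 2 → 0 with weight 13 and length 3. So λ(A) = 13/3 = 13/3.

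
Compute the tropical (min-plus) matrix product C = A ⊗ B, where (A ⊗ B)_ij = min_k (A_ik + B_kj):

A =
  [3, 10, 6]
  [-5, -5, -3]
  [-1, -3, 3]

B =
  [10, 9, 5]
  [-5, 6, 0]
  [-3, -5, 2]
A ⊗ B =
  [3, 1, 8]
  [-10, -8, -5]
  [-8, -2, -3]

Apply the min-plus product entry-by-entry:
  C[0][0] = min over k of (A[0][0] + B[0][0] = 3 + 10 = 13, A[0][1] + B[1][0] = 10 + -5 = 5, A[0][2] + B[2][0] = 6 + -3 = 3) = 3 (attained at k = 2)
  C[0][1] = min over k of (A[0][0] + B[0][1] = 3 + 9 = 12, A[0][1] + B[1][1] = 10 + 6 = 16, A[0][2] + B[2][1] = 6 + -5 = 1) = 1 (attained at k = 2)
  C[0][2] = min over k of (A[0][0] + B[0][2] = 3 + 5 = 8, A[0][1] + B[1][2] = 10 + 0 = 10, A[0][2] + B[2][2] = 6 + 2 = 8) = 8 (attained at k = 0)
  C[1][0] = min over k of (A[1][0] + B[0][0] = -5 + 10 = 5, A[1][1] + B[1][0] = -5 + -5 = -10, A[1][2] + B[2][0] = -3 + -3 = -6) = -10 (attained at k = 1)
  C[1][1] = min over k of (A[1][0] + B[0][1] = -5 + 9 = 4, A[1][1] + B[1][1] = -5 + 6 = 1, A[1][2] + B[2][1] = -3 + -5 = -8) = -8 (attained at k = 2)
  C[1][2] = min over k of (A[1][0] + B[0][2] = -5 + 5 = 0, A[1][1] + B[1][2] = -5 + 0 = -5, A[1][2] + B[2][2] = -3 + 2 = -1) = -5 (attained at k = 1)
  C[2][0] = min over k of (A[2][0] + B[0][0] = -1 + 10 = 9, A[2][1] + B[1][0] = -3 + -5 = -8, A[2][2] + B[2][0] = 3 + -3 = 0) = -8 (attained at k = 1)
  C[2][1] = min over k of (A[2][0] + B[0][1] = -1 + 9 = 8, A[2][1] + B[1][1] = -3 + 6 = 3, A[2][2] + B[2][1] = 3 + -5 = -2) = -2 (attained at k = 2)
  C[2][2] = min over k of (A[2][0] + B[0][2] = -1 + 5 = 4, A[2][1] + B[1][2] = -3 + 0 = -3, A[2][2] + B[2][2] = 3 + 2 = 5) = -3 (attained at k = 1)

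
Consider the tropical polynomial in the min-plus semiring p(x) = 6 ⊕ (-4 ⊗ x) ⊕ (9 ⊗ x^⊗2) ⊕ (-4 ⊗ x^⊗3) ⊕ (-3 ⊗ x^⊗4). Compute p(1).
p(1) = -3

A tropical monomial a ⊗ x^⊗i evaluates to a + i · x. Evaluating each term at x = 1:
  Term 0 contributes 6 + 0 · 1 = 6
  Term 1 contributes -4 + 1 · 1 = -3
  Term 2 contributes 9 + 2 · 1 = 11
  Term 3 contributes -4 + 3 · 1 = -1
  Term 4 contributes -3 + 4 · 1 = 1
p(1) = ⊕ of these = min[6, -3, 11, -1, 1] = -3.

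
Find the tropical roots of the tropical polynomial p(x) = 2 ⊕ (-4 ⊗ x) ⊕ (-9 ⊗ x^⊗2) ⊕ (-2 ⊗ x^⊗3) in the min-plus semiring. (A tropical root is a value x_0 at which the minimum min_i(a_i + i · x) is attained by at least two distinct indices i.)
Roots: {-7, 5, 6}

Each tropical root is a break point of the lower envelope of the lines y = a_i + i · x (there are 4 lines, with slopes 0, 1, ..., 3). Only the lines that attain the minimum somewhere contribute to roots; other lines are dominated. Here the surviving (envelope) indices are i = 3, i = 2, i = 1, i = 0.
Intersections between consecutive envelope lines give the roots: for adjacent envelope indices i < j the intersection is x = (a_i − a_j) / (j − i). Reading off the sorted break points: {-7, 5, 6}.
Verification: at each break x_0, at least two indices attain the minimum of min_i(a_i + i · x_0).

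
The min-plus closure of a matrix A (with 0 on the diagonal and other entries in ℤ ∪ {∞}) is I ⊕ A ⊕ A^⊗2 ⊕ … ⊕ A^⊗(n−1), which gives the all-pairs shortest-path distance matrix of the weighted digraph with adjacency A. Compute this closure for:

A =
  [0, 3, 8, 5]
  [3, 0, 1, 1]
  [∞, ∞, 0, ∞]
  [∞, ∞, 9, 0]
Closure =
  [0, 3, 4, 4]
  [3, 0, 1, 1]
  [∞, ∞, 0, ∞]
  [∞, ∞, 9, 0]

This is the Floyd-Warshall all-pairs shortest-path computation. For each intermediate vertex k = 0, 1, …, 3, update dist[i][j] ← min(dist[i][j], dist[i][k] + dist[k][j]). The final matrix gives, for each (i, j), the minimum total weight of any directed path from i to j (possibly empty when i = j).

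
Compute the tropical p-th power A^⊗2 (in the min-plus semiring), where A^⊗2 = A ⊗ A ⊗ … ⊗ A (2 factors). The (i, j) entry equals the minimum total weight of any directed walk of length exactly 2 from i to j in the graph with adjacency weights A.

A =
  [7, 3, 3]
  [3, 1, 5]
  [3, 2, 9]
A^⊗2 =
  [6, 4, 8]
  [4, 2, 6]
  [5, 3, 6]

Each entry (A^⊗2)_ij equals the minimum over all length-2 walks i = v_0 → v_1 → … → v_2 = j of Σ_t A[v_t][v_{t+1}]. For example, for (i, j) = (0, 2) we minimise over 3 possible intermediate vertex sequences; the minimum is 8, attained along the walk 0 → 1 → 2.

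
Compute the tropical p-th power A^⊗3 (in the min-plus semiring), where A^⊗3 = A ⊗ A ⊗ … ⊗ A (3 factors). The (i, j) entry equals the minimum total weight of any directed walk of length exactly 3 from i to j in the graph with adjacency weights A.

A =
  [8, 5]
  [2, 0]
A^⊗3 =
  [7, 5]
  [2, 0]

Each entry (A^⊗3)_ij equals the minimum over all length-3 walks i = v_0 → v_1 → … → v_3 = j of Σ_t A[v_t][v_{t+1}]. For example, for (i, j) = (0, 1) we minimise over 4 possible intermediate vertex sequences; the minimum is 5, attained along the walk 0 → 1 → 1 → 1.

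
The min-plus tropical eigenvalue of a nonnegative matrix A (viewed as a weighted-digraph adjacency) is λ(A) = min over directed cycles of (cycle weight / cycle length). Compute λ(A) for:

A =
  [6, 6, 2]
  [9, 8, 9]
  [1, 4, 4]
λ(A) = 3/2

Enumerate directed cycles and compute their means (weight / length). Sample:
  cycle 0 → 0: weight = 6, length = 1, mean = 6/1 ≈ 6.000
  cycle 1 → 1: weight = 8, length = 1, mean = 8/1 ≈ 8.000
  cycle 2 → 2: weight = 4, length = 1, mean = 4/1 ≈ 4.000
  cycle 0 → 1 → 0: weight = 15, length = 2, mean = 15/2 ≈ 7.500
  cycle 0 → 2 → 0: weight = 3, length = 2, mean = 3/2 ≈ 1.500
  cycle 1 → 0 → 1: weight = 15, length = 2, mean = 15/2 ≈ 7.500
Minimum mean = 1.500, attained e.g. along the cycle 0 → 2 → 0 with weight 3 and length 2. So λ(A) = 3/2 = 3/2.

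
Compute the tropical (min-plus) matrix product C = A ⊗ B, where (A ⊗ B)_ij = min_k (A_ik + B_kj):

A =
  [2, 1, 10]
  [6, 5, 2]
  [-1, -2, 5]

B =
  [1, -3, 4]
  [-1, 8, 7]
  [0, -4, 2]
A ⊗ B =
  [0, -1, 6]
  [2, -2, 4]
  [-3, -4, 3]

Apply the min-plus product entry-by-entry:
  C[0][0] = min over k of (A[0][0] + B[0][0] = 2 + 1 = 3, A[0][1] + B[1][0] = 1 + -1 = 0, A[0][2] + B[2][0] = 10 + 0 = 10) = 0 (attained at k = 1)
  C[0][1] = min over k of (A[0][0] + B[0][1] = 2 + -3 = -1, A[0][1] + B[1][1] = 1 + 8 = 9, A[0][2] + B[2][1] = 10 + -4 = 6) = -1 (attained at k = 0)
  C[0][2] = min over k of (A[0][0] + B[0][2] = 2 + 4 = 6, A[0][1] + B[1][2] = 1 + 7 = 8, A[0][2] + B[2][2] = 10 + 2 = 12) = 6 (attained at k = 0)
  C[1][0] = min over k of (A[1][0] + B[0][0] = 6 + 1 = 7, A[1][1] + B[1][0] = 5 + -1 = 4, A[1][2] + B[2][0] = 2 + 0 = 2) = 2 (attained at k = 2)
  C[1][1] = min over k of (A[1][0] + B[0][1] = 6 + -3 = 3, A[1][1] + B[1][1] = 5 + 8 = 13, A[1][2] + B[2][1] = 2 + -4 = -2) = -2 (attained at k = 2)
  C[1][2] = min over k of (A[1][0] + B[0][2] = 6 + 4 = 10, A[1][1] + B[1][2] = 5 + 7 = 12, A[1][2] + B[2][2] = 2 + 2 = 4) = 4 (attained at k = 2)
  C[2][0] = min over k of (A[2][0] + B[0][0] = -1 + 1 = 0, A[2][1] + B[1][0] = -2 + -1 = -3, A[2][2] + B[2][0] = 5 + 0 = 5) = -3 (attained at k = 1)
  C[2][1] = min over k of (A[2][0] + B[0][1] = -1 + -3 = -4, A[2][1] + B[1][1] = -2 + 8 = 6, A[2][2] + B[2][1] = 5 + -4 = 1) = -4 (attained at k = 0)
  C[2][2] = min over k of (A[2][0] + B[0][2] = -1 + 4 = 3, A[2][1] + B[1][2] = -2 + 7 = 5, A[2][2] + B[2][2] = 5 + 2 = 7) = 3 (attained at k = 0)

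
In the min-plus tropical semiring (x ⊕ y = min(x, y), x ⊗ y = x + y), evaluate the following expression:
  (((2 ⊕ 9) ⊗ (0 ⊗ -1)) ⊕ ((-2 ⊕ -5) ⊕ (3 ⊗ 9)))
(((2 ⊕ 9) ⊗ (0 ⊗ -1)) ⊕ ((-2 ⊕ -5) ⊕ (3 ⊗ 9))) = -5

Expand innermost to outermost. Recall ⊕ takes the minimum of its arguments and ⊗ takes their sum. Working out the expression (((2 ⊕ 9) ⊗ (0 ⊗ -1)) ⊕ ((-2 ⊕ -5) ⊕ (3 ⊗ 9))) gives -5.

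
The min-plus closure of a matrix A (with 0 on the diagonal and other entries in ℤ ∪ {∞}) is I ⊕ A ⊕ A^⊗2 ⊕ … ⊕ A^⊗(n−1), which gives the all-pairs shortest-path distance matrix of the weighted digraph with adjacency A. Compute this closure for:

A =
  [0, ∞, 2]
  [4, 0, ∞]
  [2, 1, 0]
Closure =
  [0, 3, 2]
  [4, 0, 6]
  [2, 1, 0]

This is the Floyd-Warshall all-pairs shortest-path computation. For each intermediate vertex k = 0, 1, …, 2, update dist[i][j] ← min(dist[i][j], dist[i][k] + dist[k][j]). The final matrix gives, for each (i, j), the minimum total weight of any directed path from i to j (possibly empty when i = j).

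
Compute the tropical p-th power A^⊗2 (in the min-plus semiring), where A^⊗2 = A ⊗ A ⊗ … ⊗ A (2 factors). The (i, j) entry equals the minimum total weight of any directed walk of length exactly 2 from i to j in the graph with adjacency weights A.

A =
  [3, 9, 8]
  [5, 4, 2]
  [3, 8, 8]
A^⊗2 =
  [6, 12, 11]
  [5, 8, 6]
  [6, 12, 10]

Each entry (A^⊗2)_ij equals the minimum over all length-2 walks i = v_0 → v_1 → … → v_2 = j of Σ_t A[v_t][v_{t+1}]. For example, for (i, j) = (0, 2) we minimise over 3 possible intermediate vertex sequences; the minimum is 11, attained along the walk 0 → 0 → 2.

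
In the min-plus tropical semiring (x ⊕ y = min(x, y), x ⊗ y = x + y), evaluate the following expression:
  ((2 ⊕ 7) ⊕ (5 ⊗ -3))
((2 ⊕ 7) ⊕ (5 ⊗ -3)) = 2

Expand innermost to outermost. Recall ⊕ takes the minimum of its arguments and ⊗ takes their sum. Working out the expression ((2 ⊕ 7) ⊕ (5 ⊗ -3)) gives 2.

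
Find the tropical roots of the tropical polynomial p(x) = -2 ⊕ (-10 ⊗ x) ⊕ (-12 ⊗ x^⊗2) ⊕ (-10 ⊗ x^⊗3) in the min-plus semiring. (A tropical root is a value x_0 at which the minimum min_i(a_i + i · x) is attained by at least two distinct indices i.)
Roots: {-2, 2, 8}

Each tropical root is a break point of the lower envelope of the lines y = a_i + i · x (there are 4 lines, with slopes 0, 1, ..., 3). Only the lines that attain the minimum somewhere contribute to roots; other lines are dominated. Here the surviving (envelope) indices are i = 3, i = 2, i = 1, i = 0.
Intersections between consecutive envelope lines give the roots: for adjacent envelope indices i < j the intersection is x = (a_i − a_j) / (j − i). Reading off the sorted break points: {-2, 2, 8}.
Verification: at each break x_0, at least two indices attain the minimum of min_i(a_i + i · x_0).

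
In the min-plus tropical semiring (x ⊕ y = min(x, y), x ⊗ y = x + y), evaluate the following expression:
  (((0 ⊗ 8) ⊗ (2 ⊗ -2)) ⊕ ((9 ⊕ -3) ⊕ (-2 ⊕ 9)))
(((0 ⊗ 8) ⊗ (2 ⊗ -2)) ⊕ ((9 ⊕ -3) ⊕ (-2 ⊕ 9))) = -3

Expand innermost to outermost. Recall ⊕ takes the minimum of its arguments and ⊗ takes their sum. Working out the expression (((0 ⊗ 8) ⊗ (2 ⊗ -2)) ⊕ ((9 ⊕ -3) ⊕ (-2 ⊕ 9))) gives -3.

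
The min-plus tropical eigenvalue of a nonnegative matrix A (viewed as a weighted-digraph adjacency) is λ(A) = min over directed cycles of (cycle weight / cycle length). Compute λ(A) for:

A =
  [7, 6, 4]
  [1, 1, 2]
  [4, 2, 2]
λ(A) = 1

Enumerate directed cycles and compute their means (weight / length). Sample:
  cycle 0 → 0: weight = 7, length = 1, mean = 7/1 ≈ 7.000
  cycle 1 → 1: weight = 1, length = 1, mean = 1/1 ≈ 1.000
  cycle 2 → 2: weight = 2, length = 1, mean = 2/1 ≈ 2.000
  cycle 0 → 1 → 0: weight = 7, length = 2, mean = 7/2 ≈ 3.500
  cycle 0 → 2 → 0: weight = 8, length = 2, mean = 8/2 ≈ 4.000
  cycle 1 → 0 → 1: weight = 7, length = 2, mean = 7/2 ≈ 3.500
Minimum mean = 1.000, attained e.g. along the cycle 1 → 1 with weight 1 and length 1. So λ(A) = 1/1 = 1.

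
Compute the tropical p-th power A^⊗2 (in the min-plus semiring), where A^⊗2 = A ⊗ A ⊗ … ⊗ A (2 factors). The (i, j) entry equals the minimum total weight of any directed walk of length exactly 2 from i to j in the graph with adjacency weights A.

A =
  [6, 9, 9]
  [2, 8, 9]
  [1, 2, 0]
A^⊗2 =
  [10, 11, 9]
  [8, 11, 9]
  [1, 2, 0]

Each entry (A^⊗2)_ij equals the minimum over all length-2 walks i = v_0 → v_1 → … → v_2 = j of Σ_t A[v_t][v_{t+1}]. For example, for (i, j) = (0, 2) we minimise over 3 possible intermediate vertex sequences; the minimum is 9, attained along the walk 0 → 2 → 2.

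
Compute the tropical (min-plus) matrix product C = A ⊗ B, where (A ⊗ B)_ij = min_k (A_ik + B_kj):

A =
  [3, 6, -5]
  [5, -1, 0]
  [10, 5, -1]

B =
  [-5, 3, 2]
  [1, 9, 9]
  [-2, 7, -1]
A ⊗ B =
  [-7, 2, -6]
  [-2, 7, -1]
  [-3, 6, -2]

Apply the min-plus product entry-by-entry:
  C[0][0] = min over k of (A[0][0] + B[0][0] = 3 + -5 = -2, A[0][1] + B[1][0] = 6 + 1 = 7, A[0][2] + B[2][0] = -5 + -2 = -7) = -7 (attained at k = 2)
  C[0][1] = min over k of (A[0][0] + B[0][1] = 3 + 3 = 6, A[0][1] + B[1][1] = 6 + 9 = 15, A[0][2] + B[2][1] = -5 + 7 = 2) = 2 (attained at k = 2)
  C[0][2] = min over k of (A[0][0] + B[0][2] = 3 + 2 = 5, A[0][1] + B[1][2] = 6 + 9 = 15, A[0][2] + B[2][2] = -5 + -1 = -6) = -6 (attained at k = 2)
  C[1][0] = min over k of (A[1][0] + B[0][0] = 5 + -5 = 0, A[1][1] + B[1][0] = -1 + 1 = 0, A[1][2] + B[2][0] = 0 + -2 = -2) = -2 (attained at k = 2)
  C[1][1] = min over k of (A[1][0] + B[0][1] = 5 + 3 = 8, A[1][1] + B[1][1] = -1 + 9 = 8, A[1][2] + B[2][1] = 0 + 7 = 7) = 7 (attained at k = 2)
  C[1][2] = min over k of (A[1][0] + B[0][2] = 5 + 2 = 7, A[1][1] + B[1][2] = -1 + 9 = 8, A[1][2] + B[2][2] = 0 + -1 = -1) = -1 (attained at k = 2)
  C[2][0] = min over k of (A[2][0] + B[0][0] = 10 + -5 = 5, A[2][1] + B[1][0] = 5 + 1 = 6, A[2][2] + B[2][0] = -1 + -2 = -3) = -3 (attained at k = 2)
  C[2][1] = min over k of (A[2][0] + B[0][1] = 10 + 3 = 13, A[2][1] + B[1][1] = 5 + 9 = 14, A[2][2] + B[2][1] = -1 + 7 = 6) = 6 (attained at k = 2)
  C[2][2] = min over k of (A[2][0] + B[0][2] = 10 + 2 = 12, A[2][1] + B[1][2] = 5 + 9 = 14, A[2][2] + B[2][2] = -1 + -1 = -2) = -2 (attained at k = 2)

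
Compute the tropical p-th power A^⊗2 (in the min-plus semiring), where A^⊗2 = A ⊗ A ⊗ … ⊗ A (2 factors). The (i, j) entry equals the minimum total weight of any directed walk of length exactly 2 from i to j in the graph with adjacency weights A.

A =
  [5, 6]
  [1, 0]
A^⊗2 =
  [7, 6]
  [1, 0]

Each entry (A^⊗2)_ij equals the minimum over all length-2 walks i = v_0 → v_1 → … → v_2 = j of Σ_t A[v_t][v_{t+1}]. For example, for (i, j) = (0, 1) we minimise over 2 possible intermediate vertex sequences; the minimum is 6, attained along the walk 0 → 1 → 1.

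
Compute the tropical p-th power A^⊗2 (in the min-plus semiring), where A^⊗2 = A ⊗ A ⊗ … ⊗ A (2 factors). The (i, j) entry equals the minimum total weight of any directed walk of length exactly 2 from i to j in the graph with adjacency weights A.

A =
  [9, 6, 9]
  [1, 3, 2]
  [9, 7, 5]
A^⊗2 =
  [7, 9, 8]
  [4, 6, 5]
  [8, 10, 9]

Each entry (A^⊗2)_ij equals the minimum over all length-2 walks i = v_0 → v_1 → … → v_2 = j of Σ_t A[v_t][v_{t+1}]. For example, for (i, j) = (0, 2) we minimise over 3 possible intermediate vertex sequences; the minimum is 8, attained along the walk 0 → 1 → 2.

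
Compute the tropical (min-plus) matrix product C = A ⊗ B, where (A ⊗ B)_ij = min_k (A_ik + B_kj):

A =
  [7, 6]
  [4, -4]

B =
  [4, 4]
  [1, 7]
A ⊗ B =
  [7, 11]
  [-3, 3]

Apply the min-plus product entry-by-entry:
  C[0][0] = min over k of (A[0][0] + B[0][0] = 7 + 4 = 11, A[0][1] + B[1][0] = 6 + 1 = 7) = 7 (attained at k = 1)
  C[0][1] = min over k of (A[0][0] + B[0][1] = 7 + 4 = 11, A[0][1] + B[1][1] = 6 + 7 = 13) = 11 (attained at k = 0)
  C[1][0] = min over k of (A[1][0] + B[0][0] = 4 + 4 = 8, A[1][1] + B[1][0] = -4 + 1 = -3) = -3 (attained at k = 1)
  C[1][1] = min over k of (A[1][0] + B[0][1] = 4 + 4 = 8, A[1][1] + B[1][1] = -4 + 7 = 3) = 3 (attained at k = 1)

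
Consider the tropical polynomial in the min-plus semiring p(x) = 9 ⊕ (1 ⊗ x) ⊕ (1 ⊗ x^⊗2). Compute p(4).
p(4) = 5

A tropical monomial a ⊗ x^⊗i evaluates to a + i · x. Evaluating each term at x = 4:
  Term 0 contributes 9 + 0 · 4 = 9
  Term 1 contributes 1 + 1 · 4 = 5
  Term 2 contributes 1 + 2 · 4 = 9
p(4) = ⊕ of these = min[9, 5, 9] = 5.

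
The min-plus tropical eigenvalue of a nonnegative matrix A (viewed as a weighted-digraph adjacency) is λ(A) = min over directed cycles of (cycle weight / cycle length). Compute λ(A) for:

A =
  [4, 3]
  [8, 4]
λ(A) = 4

Enumerate directed cycles and compute their means (weight / length). Sample:
  cycle 0 → 0: weight = 4, length = 1, mean = 4/1 ≈ 4.000
  cycle 1 → 1: weight = 4, length = 1, mean = 4/1 ≈ 4.000
  cycle 0 → 1 → 0: weight = 11, length = 2, mean = 11/2 ≈ 5.500
  cycle 1 → 0 → 1: weight = 11, length = 2, mean = 11/2 ≈ 5.500
Minimum mean = 4.000, attained e.g. along the cycle 0 → 0 with weight 4 and length 1. So λ(A) = 4/1 = 4.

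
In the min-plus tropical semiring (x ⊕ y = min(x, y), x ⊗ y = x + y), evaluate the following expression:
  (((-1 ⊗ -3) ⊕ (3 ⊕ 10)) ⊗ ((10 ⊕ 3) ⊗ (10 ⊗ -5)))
(((-1 ⊗ -3) ⊕ (3 ⊕ 10)) ⊗ ((10 ⊕ 3) ⊗ (10 ⊗ -5))) = 4

Expand innermost to outermost. Recall ⊕ takes the minimum of its arguments and ⊗ takes their sum. Working out the expression (((-1 ⊗ -3) ⊕ (3 ⊕ 10)) ⊗ ((10 ⊕ 3) ⊗ (10 ⊗ -5))) gives 4.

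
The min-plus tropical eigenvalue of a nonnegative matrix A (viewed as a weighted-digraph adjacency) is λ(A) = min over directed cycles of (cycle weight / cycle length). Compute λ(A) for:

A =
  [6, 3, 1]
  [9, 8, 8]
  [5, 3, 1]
λ(A) = 1

Enumerate directed cycles and compute their means (weight / length). Sample:
  cycle 0 → 0: weight = 6, length = 1, mean = 6/1 ≈ 6.000
  cycle 1 → 1: weight = 8, length = 1, mean = 8/1 ≈ 8.000
  cycle 2 → 2: weight = 1, length = 1, mean = 1/1 ≈ 1.000
  cycle 0 → 1 → 0: weight = 12, length = 2, mean = 12/2 ≈ 6.000
  cycle 0 → 2 → 0: weight = 6, length = 2, mean = 6/2 ≈ 3.000
  cycle 1 → 0 → 1: weight = 12, length = 2, mean = 12/2 ≈ 6.000
Minimum mean = 1.000, attained e.g. along the cycle 2 → 2 with weight 1 and length 1. So λ(A) = 1/1 = 1.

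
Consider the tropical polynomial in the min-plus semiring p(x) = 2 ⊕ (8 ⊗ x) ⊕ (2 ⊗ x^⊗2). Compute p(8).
p(8) = 2

A tropical monomial a ⊗ x^⊗i evaluates to a + i · x. Evaluating each term at x = 8:
  Term 0 contributes 2 + 0 · 8 = 2
  Term 1 contributes 8 + 1 · 8 = 16
  Term 2 contributes 2 + 2 · 8 = 18
p(8) = ⊕ of these = min[2, 16, 18] = 2.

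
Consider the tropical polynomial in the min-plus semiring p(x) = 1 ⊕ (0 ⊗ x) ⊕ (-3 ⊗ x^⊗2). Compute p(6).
p(6) = 1

A tropical monomial a ⊗ x^⊗i evaluates to a + i · x. Evaluating each term at x = 6:
  Term 0 contributes 1 + 0 · 6 = 1
  Term 1 contributes 0 + 1 · 6 = 6
  Term 2 contributes -3 + 2 · 6 = 9
p(6) = ⊕ of these = min[1, 6, 9] = 1.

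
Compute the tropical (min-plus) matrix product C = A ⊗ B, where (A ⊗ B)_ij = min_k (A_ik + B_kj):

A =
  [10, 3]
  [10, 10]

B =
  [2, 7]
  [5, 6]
A ⊗ B =
  [8, 9]
  [12, 16]

Apply the min-plus product entry-by-entry:
  C[0][0] = min over k of (A[0][0] + B[0][0] = 10 + 2 = 12, A[0][1] + B[1][0] = 3 + 5 = 8) = 8 (attained at k = 1)
  C[0][1] = min over k of (A[0][0] + B[0][1] = 10 + 7 = 17, A[0][1] + B[1][1] = 3 + 6 = 9) = 9 (attained at k = 1)
  C[1][0] = min over k of (A[1][0] + B[0][0] = 10 + 2 = 12, A[1][1] + B[1][0] = 10 + 5 = 15) = 12 (attained at k = 0)
  C[1][1] = min over k of (A[1][0] + B[0][1] = 10 + 7 = 17, A[1][1] + B[1][1] = 10 + 6 = 16) = 16 (attained at k = 1)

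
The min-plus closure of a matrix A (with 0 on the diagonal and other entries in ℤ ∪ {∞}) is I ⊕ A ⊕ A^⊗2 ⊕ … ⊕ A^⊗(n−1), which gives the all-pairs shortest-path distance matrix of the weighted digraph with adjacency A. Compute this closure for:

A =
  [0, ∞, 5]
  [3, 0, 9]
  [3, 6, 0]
Closure =
  [0, 11, 5]
  [3, 0, 8]
  [3, 6, 0]

This is the Floyd-Warshall all-pairs shortest-path computation. For each intermediate vertex k = 0, 1, …, 2, update dist[i][j] ← min(dist[i][j], dist[i][k] + dist[k][j]). The final matrix gives, for each (i, j), the minimum total weight of any directed path from i to j (possibly empty when i = j).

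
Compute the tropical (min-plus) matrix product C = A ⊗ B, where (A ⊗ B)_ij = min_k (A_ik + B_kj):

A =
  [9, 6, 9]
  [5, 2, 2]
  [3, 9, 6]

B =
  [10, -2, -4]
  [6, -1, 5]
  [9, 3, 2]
A ⊗ B =
  [12, 5, 5]
  [8, 1, 1]
  [13, 1, -1]

Apply the min-plus product entry-by-entry:
  C[0][0] = min over k of (A[0][0] + B[0][0] = 9 + 10 = 19, A[0][1] + B[1][0] = 6 + 6 = 12, A[0][2] + B[2][0] = 9 + 9 = 18) = 12 (attained at k = 1)
  C[0][1] = min over k of (A[0][0] + B[0][1] = 9 + -2 = 7, A[0][1] + B[1][1] = 6 + -1 = 5, A[0][2] + B[2][1] = 9 + 3 = 12) = 5 (attained at k = 1)
  C[0][2] = min over k of (A[0][0] + B[0][2] = 9 + -4 = 5, A[0][1] + B[1][2] = 6 + 5 = 11, A[0][2] + B[2][2] = 9 + 2 = 11) = 5 (attained at k = 0)
  C[1][0] = min over k of (A[1][0] + B[0][0] = 5 + 10 = 15, A[1][1] + B[1][0] = 2 + 6 = 8, A[1][2] + B[2][0] = 2 + 9 = 11) = 8 (attained at k = 1)
  C[1][1] = min over k of (A[1][0] + B[0][1] = 5 + -2 = 3, A[1][1] + B[1][1] = 2 + -1 = 1, A[1][2] + B[2][1] = 2 + 3 = 5) = 1 (attained at k = 1)
  C[1][2] = min over k of (A[1][0] + B[0][2] = 5 + -4 = 1, A[1][1] + B[1][2] = 2 + 5 = 7, A[1][2] + B[2][2] = 2 + 2 = 4) = 1 (attained at k = 0)
  C[2][0] = min over k of (A[2][0] + B[0][0] = 3 + 10 = 13, A[2][1] + B[1][0] = 9 + 6 = 15, A[2][2] + B[2][0] = 6 + 9 = 15) = 13 (attained at k = 0)
  C[2][1] = min over k of (A[2][0] + B[0][1] = 3 + -2 = 1, A[2][1] + B[1][1] = 9 + -1 = 8, A[2][2] + B[2][1] = 6 + 3 = 9) = 1 (attained at k = 0)
  C[2][2] = min over k of (A[2][0] + B[0][2] = 3 + -4 = -1, A[2][1] + B[1][2] = 9 + 5 = 14, A[2][2] + B[2][2] = 6 + 2 = 8) = -1 (attained at k = 0)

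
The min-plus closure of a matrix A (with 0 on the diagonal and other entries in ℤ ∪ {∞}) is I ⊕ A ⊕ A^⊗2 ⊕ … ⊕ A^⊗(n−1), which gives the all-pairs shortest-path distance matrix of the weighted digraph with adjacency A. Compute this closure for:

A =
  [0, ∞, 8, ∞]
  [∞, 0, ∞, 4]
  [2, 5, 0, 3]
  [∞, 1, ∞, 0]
Closure =
  [0, 12, 8, 11]
  [∞, 0, ∞, 4]
  [2, 4, 0, 3]
  [∞, 1, ∞, 0]

This is the Floyd-Warshall all-pairs shortest-path computation. For each intermediate vertex k = 0, 1, …, 3, update dist[i][j] ← min(dist[i][j], dist[i][k] + dist[k][j]). The final matrix gives, for each (i, j), the minimum total weight of any directed path from i to j (possibly empty when i = j).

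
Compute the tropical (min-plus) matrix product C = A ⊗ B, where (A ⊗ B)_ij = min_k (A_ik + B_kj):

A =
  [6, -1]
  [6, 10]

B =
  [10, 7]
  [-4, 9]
A ⊗ B =
  [-5, 8]
  [6, 13]

Apply the min-plus product entry-by-entry:
  C[0][0] = min over k of (A[0][0] + B[0][0] = 6 + 10 = 16, A[0][1] + B[1][0] = -1 + -4 = -5) = -5 (attained at k = 1)
  C[0][1] = min over k of (A[0][0] + B[0][1] = 6 + 7 = 13, A[0][1] + B[1][1] = -1 + 9 = 8) = 8 (attained at k = 1)
  C[1][0] = min over k of (A[1][0] + B[0][0] = 6 + 10 = 16, A[1][1] + B[1][0] = 10 + -4 = 6) = 6 (attained at k = 1)
  C[1][1] = min over k of (A[1][0] + B[0][1] = 6 + 7 = 13, A[1][1] + B[1][1] = 10 + 9 = 19) = 13 (attained at k = 0)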